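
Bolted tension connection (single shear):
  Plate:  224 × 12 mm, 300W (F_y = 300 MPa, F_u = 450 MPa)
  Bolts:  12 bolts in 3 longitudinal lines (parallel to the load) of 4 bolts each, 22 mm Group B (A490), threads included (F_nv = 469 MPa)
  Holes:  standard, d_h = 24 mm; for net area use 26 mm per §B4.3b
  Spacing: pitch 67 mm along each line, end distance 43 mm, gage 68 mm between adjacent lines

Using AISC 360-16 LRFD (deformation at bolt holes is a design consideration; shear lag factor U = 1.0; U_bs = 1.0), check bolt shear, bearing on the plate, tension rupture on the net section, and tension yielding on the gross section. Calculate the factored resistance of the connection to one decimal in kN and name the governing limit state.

591.3 kN (net-section rupture governs)

Bolt shear: A_b = π(22)²/4 = 380.13 mm². φR_n = 0.75 × 469 × 380.13 × 12 × 1 = 1604.5 kN.
Bearing (12 mm plate, F_u = 450 MPa): end bolts L_c = 43 − 24/2 = 31, R_n = min(1.2×31×12×450, 2.4×22×12×450) = 200.88 kN/bolt; interior L_c = 67 − 24 = 43, R_n = 278.64 kN/bolt. φR_n = 0.75 × (3×200.88 + 9×278.64) = 2332.8 kN.
Tension rupture (net): A_n = (224 − 3×26)×12 = 1752 mm² (U = 1.0, A_e = A_n). φR_n = 0.75 × 450 × 1752 = 591.3 kN.
Tension yield (gross): A_g = 224×12 = 2688 mm². φR_n = 0.90 × 300 × 2688 = 725.8 kN.
Governing: min(1604.5, 2332.8, 591.3, 725.8) = 591.3 kN → net-section rupture.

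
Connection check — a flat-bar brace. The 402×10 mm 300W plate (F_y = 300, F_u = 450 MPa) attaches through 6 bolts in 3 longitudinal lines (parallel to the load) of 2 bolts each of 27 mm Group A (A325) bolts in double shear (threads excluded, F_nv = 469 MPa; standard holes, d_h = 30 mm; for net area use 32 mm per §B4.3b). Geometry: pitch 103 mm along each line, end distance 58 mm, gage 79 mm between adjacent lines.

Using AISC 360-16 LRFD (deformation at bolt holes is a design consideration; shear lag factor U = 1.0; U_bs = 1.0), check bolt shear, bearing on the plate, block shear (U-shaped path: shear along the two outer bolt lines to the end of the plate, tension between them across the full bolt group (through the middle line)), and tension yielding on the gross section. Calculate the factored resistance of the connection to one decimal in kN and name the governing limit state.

Bolt shear: A_b = π(27)²/4 = 572.56 mm². φR_n = 0.75 × 469 × 572.56 × 6 × 2 = 2416.8 kN.
Bearing (10 mm plate, F_u = 450 MPa): end bolts L_c = 58 − 30/2 = 43, R_n = min(1.2×43×10×450, 2.4×27×10×450) = 232.2 kN/bolt; interior L_c = 103 − 30 = 73, R_n = 291.6 kN/bolt. φR_n = 0.75 × (3×232.2 + 3×291.6) = 1178.6 kN.
Block shear: shear path 2×[58+1×103] = 2×161 mm, A_gv = 3220, A_nv = 2×(161 − 1.5×32)×10 = 2260 mm²; tension across gage: (158 − 2×32)×10 = 940 mm². R_n = min(0.6×450×2260, 0.6×300×3220) + 1.0×450×940 = min(610.2, 579.6) + 423 = 1002.6 kN. φR_n = 0.75 × 1002.6 = 752.0 kN.
Tension yield (gross): A_g = 402×10 = 4020 mm². φR_n = 0.90 × 300 × 4020 = 1085.4 kN.
Governing: min(2416.8, 1178.6, 752.0, 1085.4) = 752.0 kN → block shear.

752.0 kN (block shear governs)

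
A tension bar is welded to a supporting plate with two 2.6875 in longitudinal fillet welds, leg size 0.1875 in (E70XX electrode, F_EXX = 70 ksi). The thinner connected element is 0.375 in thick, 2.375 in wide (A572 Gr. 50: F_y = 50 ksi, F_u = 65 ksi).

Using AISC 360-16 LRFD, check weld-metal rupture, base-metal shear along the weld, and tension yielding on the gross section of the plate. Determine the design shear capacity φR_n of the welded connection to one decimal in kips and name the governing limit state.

Weld metal: throat = 0.707×0.1875 = 0.13256 in, L = 2×2.6875 = 5.375 in. φR_n = 0.75 × 0.6 × 70 × 0.13256 × 5.375 = 22.4 kips.
Base metal shear (0.375 in plate): yield φR_n = 1.0×0.6×50×0.375×5.375 = 60.5 kips; rupture φR_n = 0.75×0.6×65×0.375×5.375 = 59.0 kips; take 59.0 kips (rupture).
Tension yield (gross): A_g = 2.375×0.375 = 0.89063 in². φR_n = 0.90 × 50 × 0.89063 = 40.1 kips.
Governing: min(22.4, 59.0, 40.1) = 22.4 kips → weld metal.

22.4 kips (weld metal governs)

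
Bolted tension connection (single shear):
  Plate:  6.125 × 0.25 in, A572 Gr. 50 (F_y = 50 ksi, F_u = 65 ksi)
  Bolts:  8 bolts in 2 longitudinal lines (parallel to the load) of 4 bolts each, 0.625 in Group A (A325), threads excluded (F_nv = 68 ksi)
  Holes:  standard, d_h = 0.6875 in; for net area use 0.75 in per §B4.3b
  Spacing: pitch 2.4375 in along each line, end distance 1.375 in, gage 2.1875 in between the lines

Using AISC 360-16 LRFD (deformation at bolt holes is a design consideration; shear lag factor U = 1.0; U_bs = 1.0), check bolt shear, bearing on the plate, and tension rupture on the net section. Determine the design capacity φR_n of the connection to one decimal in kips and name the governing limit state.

Bolt shear: A_b = π(0.625)²/4 = 0.3068 in². φR_n = 0.75 × 68 × 0.3068 × 8 × 1 = 125.2 kips.
Bearing (0.25 in plate, F_u = 65 ksi): end bolts L_c = 1.375 − 0.6875/2 = 1.03125, R_n = min(1.2×1.03125×0.25×65, 2.4×0.625×0.25×65) = 20.109 kips/bolt; interior L_c = 2.4375 − 0.6875 = 1.75, R_n = 24.375 kips/bolt. φR_n = 0.75 × (2×20.109 + 6×24.375) = 139.9 kips.
Tension rupture (net): A_n = (6.125 − 2×0.75)×0.25 = 1.1563 in² (U = 1.0, A_e = A_n). φR_n = 0.75 × 65 × 1.1563 = 56.4 kips.
Governing: min(125.2, 139.9, 56.4) = 56.4 kips → net-section rupture.

56.4 kips (net-section rupture governs)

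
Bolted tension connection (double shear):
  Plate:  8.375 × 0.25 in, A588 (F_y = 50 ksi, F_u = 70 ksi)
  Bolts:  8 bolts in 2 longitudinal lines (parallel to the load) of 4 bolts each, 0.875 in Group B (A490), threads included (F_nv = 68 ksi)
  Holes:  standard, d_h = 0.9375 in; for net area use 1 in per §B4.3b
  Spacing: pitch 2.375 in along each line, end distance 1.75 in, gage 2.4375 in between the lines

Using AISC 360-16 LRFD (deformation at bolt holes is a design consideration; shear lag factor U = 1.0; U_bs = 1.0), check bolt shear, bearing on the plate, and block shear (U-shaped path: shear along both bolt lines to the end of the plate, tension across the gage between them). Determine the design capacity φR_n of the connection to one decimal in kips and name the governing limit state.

Bolt shear: A_b = π(0.875)²/4 = 0.60132 in². φR_n = 0.75 × 68 × 0.60132 × 8 × 2 = 490.7 kips.
Bearing (0.25 in plate, F_u = 70 ksi): end bolts L_c = 1.75 − 0.9375/2 = 1.28125, R_n = min(1.2×1.28125×0.25×70, 2.4×0.875×0.25×70) = 26.906 kips/bolt; interior L_c = 2.375 − 0.9375 = 1.4375, R_n = 30.188 kips/bolt. φR_n = 0.75 × (2×26.906 + 6×30.188) = 176.2 kips.
Block shear: shear path 2×[1.75+3×2.375] = 2×8.875 in, A_gv = 4.4375, A_nv = 2×(8.875 − 3.5×1)×0.25 = 2.6875 in²; tension across gage: (2.4375 − 1×1)×0.25 = 0.35938 in². R_n = min(0.6×70×2.6875, 0.6×50×4.4375) + 1.0×70×0.35938 = min(112.88, 133.13) + 25.157 = 138.04 kips. φR_n = 0.75 × 138.04 = 103.5 kips.
Governing: min(490.7, 176.2, 103.5) = 103.5 kips → block shear.

103.5 kips (block shear governs)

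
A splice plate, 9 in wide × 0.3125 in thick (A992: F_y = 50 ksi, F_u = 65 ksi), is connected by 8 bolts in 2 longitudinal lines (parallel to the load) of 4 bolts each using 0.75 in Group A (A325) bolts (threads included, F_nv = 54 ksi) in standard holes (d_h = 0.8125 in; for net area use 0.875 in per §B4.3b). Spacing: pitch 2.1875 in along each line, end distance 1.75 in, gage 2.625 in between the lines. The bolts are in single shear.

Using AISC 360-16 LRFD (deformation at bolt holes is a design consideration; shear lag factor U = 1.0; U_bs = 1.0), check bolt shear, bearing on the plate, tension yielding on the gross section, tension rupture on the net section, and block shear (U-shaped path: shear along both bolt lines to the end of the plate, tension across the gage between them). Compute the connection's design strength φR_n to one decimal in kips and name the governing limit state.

Bolt shear: A_b = π(0.75)²/4 = 0.44179 in². φR_n = 0.75 × 54 × 0.44179 × 8 × 1 = 143.1 kips.
Bearing (0.3125 in plate, F_u = 65 ksi): end bolts L_c = 1.75 − 0.8125/2 = 1.34375, R_n = min(1.2×1.34375×0.3125×65, 2.4×0.75×0.3125×65) = 32.754 kips/bolt; interior L_c = 2.1875 − 0.8125 = 1.375, R_n = 33.516 kips/bolt. φR_n = 0.75 × (2×32.754 + 6×33.516) = 200.0 kips.
Tension yield (gross): A_g = 9×0.3125 = 2.8125 in². φR_n = 0.90 × 50 × 2.8125 = 126.6 kips.
Tension rupture (net): A_n = (9 − 2×0.875)×0.3125 = 2.2656 in² (U = 1.0, A_e = A_n). φR_n = 0.75 × 65 × 2.2656 = 110.4 kips.
Block shear: shear path 2×[1.75+3×2.1875] = 2×8.3125 in, A_gv = 5.1953, A_nv = 2×(8.3125 − 3.5×0.875)×0.3125 = 3.2813 in²; tension across gage: (2.625 − 1×0.875)×0.3125 = 0.54688 in². R_n = min(0.6×65×3.2813, 0.6×50×5.1953) + 1.0×65×0.54688 = min(127.97, 155.86) + 35.547 = 163.52 kips. φR_n = 0.75 × 163.52 = 122.6 kips.
Governing: min(143.1, 200.0, 126.6, 110.4, 122.6) = 110.4 kips → net-section rupture.

110.4 kips (net-section rupture governs)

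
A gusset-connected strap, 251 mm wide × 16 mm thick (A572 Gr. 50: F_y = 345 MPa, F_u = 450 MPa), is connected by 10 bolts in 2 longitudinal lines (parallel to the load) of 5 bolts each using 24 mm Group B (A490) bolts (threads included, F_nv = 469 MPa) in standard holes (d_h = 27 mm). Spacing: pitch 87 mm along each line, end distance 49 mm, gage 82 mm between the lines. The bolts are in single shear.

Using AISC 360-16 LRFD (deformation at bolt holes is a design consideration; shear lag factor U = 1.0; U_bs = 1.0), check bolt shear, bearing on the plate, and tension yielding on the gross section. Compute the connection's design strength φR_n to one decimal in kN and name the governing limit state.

1247.0 kN (gross-section yield governs)

Bolt shear: A_b = π(24)²/4 = 452.39 mm². φR_n = 0.75 × 469 × 452.39 × 10 × 1 = 1591.3 kN.
Bearing (16 mm plate, F_u = 450 MPa): end bolts L_c = 49 − 27/2 = 35.5, R_n = min(1.2×35.5×16×450, 2.4×24×16×450) = 306.72 kN/bolt; interior L_c = 87 − 27 = 60, R_n = 414.72 kN/bolt. φR_n = 0.75 × (2×306.72 + 8×414.72) = 2948.4 kN.
Tension yield (gross): A_g = 251×16 = 4016 mm². φR_n = 0.90 × 345 × 4016 = 1247.0 kN.
Governing: min(1591.3, 2948.4, 1247.0) = 1247.0 kN → gross-section yield.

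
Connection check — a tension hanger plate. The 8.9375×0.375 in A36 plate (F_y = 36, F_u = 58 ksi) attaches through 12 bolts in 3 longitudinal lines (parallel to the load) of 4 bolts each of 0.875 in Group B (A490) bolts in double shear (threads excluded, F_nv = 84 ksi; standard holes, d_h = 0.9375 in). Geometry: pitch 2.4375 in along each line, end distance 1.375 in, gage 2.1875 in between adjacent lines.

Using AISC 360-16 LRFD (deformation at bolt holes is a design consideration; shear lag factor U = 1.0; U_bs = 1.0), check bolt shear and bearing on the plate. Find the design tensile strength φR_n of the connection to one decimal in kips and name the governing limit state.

Bolt shear: A_b = π(0.875)²/4 = 0.60132 in². φR_n = 0.75 × 84 × 0.60132 × 12 × 2 = 909.2 kips.
Bearing (0.375 in plate, F_u = 58 ksi): end bolts L_c = 1.375 − 0.9375/2 = 0.90625, R_n = min(1.2×0.90625×0.375×58, 2.4×0.875×0.375×58) = 23.653 kips/bolt; interior L_c = 2.4375 − 0.9375 = 1.5, R_n = 39.15 kips/bolt. φR_n = 0.75 × (3×23.653 + 9×39.15) = 317.5 kips.
Governing: min(909.2, 317.5) = 317.5 kips → bearing.

317.5 kips (bearing governs)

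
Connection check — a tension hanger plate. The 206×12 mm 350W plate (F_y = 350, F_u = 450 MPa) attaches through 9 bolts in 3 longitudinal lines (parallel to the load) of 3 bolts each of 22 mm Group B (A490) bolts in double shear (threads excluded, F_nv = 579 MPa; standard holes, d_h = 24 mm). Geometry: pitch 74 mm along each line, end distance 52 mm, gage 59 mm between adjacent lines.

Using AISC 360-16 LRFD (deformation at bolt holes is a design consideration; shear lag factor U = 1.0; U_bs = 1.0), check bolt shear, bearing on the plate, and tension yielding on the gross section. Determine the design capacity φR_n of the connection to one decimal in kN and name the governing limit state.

Bolt shear: A_b = π(22)²/4 = 380.13 mm². φR_n = 0.75 × 579 × 380.13 × 9 × 2 = 2971.3 kN.
Bearing (12 mm plate, F_u = 450 MPa): end bolts L_c = 52 − 24/2 = 40, R_n = min(1.2×40×12×450, 2.4×22×12×450) = 259.2 kN/bolt; interior L_c = 74 − 24 = 50, R_n = 285.12 kN/bolt. φR_n = 0.75 × (3×259.2 + 6×285.12) = 1866.2 kN.
Tension yield (gross): A_g = 206×12 = 2472 mm². φR_n = 0.90 × 350 × 2472 = 778.7 kN.
Governing: min(2971.3, 1866.2, 778.7) = 778.7 kN → gross-section yield.

778.7 kN (gross-section yield governs)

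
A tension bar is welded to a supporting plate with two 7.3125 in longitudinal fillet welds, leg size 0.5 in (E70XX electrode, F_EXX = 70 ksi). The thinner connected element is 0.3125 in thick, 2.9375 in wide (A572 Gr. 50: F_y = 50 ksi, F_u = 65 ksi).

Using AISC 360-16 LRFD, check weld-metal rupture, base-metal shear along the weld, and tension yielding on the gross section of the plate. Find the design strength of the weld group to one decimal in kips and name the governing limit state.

Weld metal: throat = 0.707×0.5 = 0.3535 in, L = 2×7.3125 = 14.625 in. φR_n = 0.75 × 0.6 × 70 × 0.3535 × 14.625 = 162.9 kips.
Base metal shear (0.3125 in plate): yield φR_n = 1.0×0.6×50×0.3125×14.625 = 137.1 kips; rupture φR_n = 0.75×0.6×65×0.3125×14.625 = 133.7 kips; take 133.7 kips (rupture).
Tension yield (gross): A_g = 2.9375×0.3125 = 0.91797 in². φR_n = 0.90 × 50 × 0.91797 = 41.3 kips.
Governing: min(162.9, 133.7, 41.3) = 41.3 kips → gross-section yield.

41.3 kips (gross-section yield governs)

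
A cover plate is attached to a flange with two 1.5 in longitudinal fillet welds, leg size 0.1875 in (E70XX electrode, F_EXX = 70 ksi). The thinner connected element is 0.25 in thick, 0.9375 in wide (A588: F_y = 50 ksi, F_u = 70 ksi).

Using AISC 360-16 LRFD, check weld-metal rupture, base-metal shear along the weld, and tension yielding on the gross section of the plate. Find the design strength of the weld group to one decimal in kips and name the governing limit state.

Weld metal: throat = 0.707×0.1875 = 0.13256 in, L = 2×1.5 = 3 in. φR_n = 0.75 × 0.6 × 70 × 0.13256 × 3 = 12.5 kips.
Base metal shear (0.25 in plate): yield φR_n = 1.0×0.6×50×0.25×3 = 22.5 kips; rupture φR_n = 0.75×0.6×70×0.25×3 = 23.6 kips; take 22.5 kips (yield).
Tension yield (gross): A_g = 0.9375×0.25 = 0.23438 in². φR_n = 0.90 × 50 × 0.23438 = 10.5 kips.
Governing: min(12.5, 22.5, 10.5) = 10.5 kips → gross-section yield.

10.5 kips (gross-section yield governs)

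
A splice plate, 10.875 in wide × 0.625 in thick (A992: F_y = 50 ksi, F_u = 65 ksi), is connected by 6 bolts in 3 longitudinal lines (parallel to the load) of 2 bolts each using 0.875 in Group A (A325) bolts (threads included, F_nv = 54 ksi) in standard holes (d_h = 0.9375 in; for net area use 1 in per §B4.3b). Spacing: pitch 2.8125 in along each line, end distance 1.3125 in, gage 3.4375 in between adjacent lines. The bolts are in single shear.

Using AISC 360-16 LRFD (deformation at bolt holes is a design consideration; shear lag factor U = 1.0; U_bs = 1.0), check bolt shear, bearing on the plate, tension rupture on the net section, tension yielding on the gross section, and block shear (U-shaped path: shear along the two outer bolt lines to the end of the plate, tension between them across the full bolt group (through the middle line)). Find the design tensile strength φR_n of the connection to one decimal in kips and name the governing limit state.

146.1 kips (bolt shear governs)

Bolt shear: A_b = π(0.875)²/4 = 0.60132 in². φR_n = 0.75 × 54 × 0.60132 × 6 × 1 = 146.1 kips.
Bearing (0.625 in plate, F_u = 65 ksi): end bolts L_c = 1.3125 − 0.9375/2 = 0.84375, R_n = min(1.2×0.84375×0.625×65, 2.4×0.875×0.625×65) = 41.133 kips/bolt; interior L_c = 2.8125 − 0.9375 = 1.875, R_n = 85.313 kips/bolt. φR_n = 0.75 × (3×41.133 + 3×85.313) = 284.5 kips.
Tension rupture (net): A_n = (10.875 − 3×1)×0.625 = 4.9219 in² (U = 1.0, A_e = A_n). φR_n = 0.75 × 65 × 4.9219 = 239.9 kips.
Tension yield (gross): A_g = 10.875×0.625 = 6.7969 in². φR_n = 0.90 × 50 × 6.7969 = 305.9 kips.
Block shear: shear path 2×[1.3125+1×2.8125] = 2×4.125 in, A_gv = 5.1563, A_nv = 2×(4.125 − 1.5×1)×0.625 = 3.2813 in²; tension across gage: (6.875 − 2×1)×0.625 = 3.0469 in². R_n = min(0.6×65×3.2813, 0.6×50×5.1563) + 1.0×65×3.0469 = min(127.97, 154.69) + 198.05 = 326.02 kips. φR_n = 0.75 × 326.02 = 244.5 kips.
Governing: min(146.1, 284.5, 239.9, 305.9, 244.5) = 146.1 kips → bolt shear.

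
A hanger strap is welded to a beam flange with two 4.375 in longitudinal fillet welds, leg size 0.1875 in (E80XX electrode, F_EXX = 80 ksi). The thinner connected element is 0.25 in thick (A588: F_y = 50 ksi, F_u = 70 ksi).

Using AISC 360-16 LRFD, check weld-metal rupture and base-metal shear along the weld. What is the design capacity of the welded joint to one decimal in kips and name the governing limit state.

41.8 kips (weld metal governs)

Weld metal: throat = 0.707×0.1875 = 0.13256 in, L = 2×4.375 = 8.75 in. φR_n = 0.75 × 0.6 × 80 × 0.13256 × 8.75 = 41.8 kips.
Base metal shear (0.25 in plate): yield φR_n = 1.0×0.6×50×0.25×8.75 = 65.6 kips; rupture φR_n = 0.75×0.6×70×0.25×8.75 = 68.9 kips; take 65.6 kips (yield).
Governing: min(41.8, 65.6) = 41.8 kips → weld metal.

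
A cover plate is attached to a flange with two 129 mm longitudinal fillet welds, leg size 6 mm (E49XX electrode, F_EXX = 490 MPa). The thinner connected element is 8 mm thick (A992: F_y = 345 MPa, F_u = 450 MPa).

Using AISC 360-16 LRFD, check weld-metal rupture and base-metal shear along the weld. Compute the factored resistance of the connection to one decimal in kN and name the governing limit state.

Weld metal: throat = 0.707×6 = 4.242 mm, L = 2×129 = 258 mm. φR_n = 0.75 × 0.6 × 490 × 4.242 × 258 = 241.3 kN.
Base metal shear (8 mm plate): yield φR_n = 1.0×0.6×345×8×258 = 427.2 kN; rupture φR_n = 0.75×0.6×450×8×258 = 418.0 kN; take 418.0 kN (rupture).
Governing: min(241.3, 418.0) = 241.3 kN → weld metal.

241.3 kN (weld metal governs)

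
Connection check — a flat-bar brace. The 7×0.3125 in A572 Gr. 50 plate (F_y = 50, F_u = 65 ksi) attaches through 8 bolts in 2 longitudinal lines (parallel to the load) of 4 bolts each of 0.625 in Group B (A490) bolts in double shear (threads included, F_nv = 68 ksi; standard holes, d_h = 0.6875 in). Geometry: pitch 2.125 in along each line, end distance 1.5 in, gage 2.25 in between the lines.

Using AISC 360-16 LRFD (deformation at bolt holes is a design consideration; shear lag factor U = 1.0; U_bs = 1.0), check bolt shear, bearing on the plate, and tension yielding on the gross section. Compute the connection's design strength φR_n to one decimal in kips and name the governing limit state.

Bolt shear: A_b = π(0.625)²/4 = 0.3068 in². φR_n = 0.75 × 68 × 0.3068 × 8 × 2 = 250.3 kips.
Bearing (0.3125 in plate, F_u = 65 ksi): end bolts L_c = 1.5 − 0.6875/2 = 1.15625, R_n = min(1.2×1.15625×0.3125×65, 2.4×0.625×0.3125×65) = 28.184 kips/bolt; interior L_c = 2.125 − 0.6875 = 1.4375, R_n = 30.469 kips/bolt. φR_n = 0.75 × (2×28.184 + 6×30.469) = 179.4 kips.
Tension yield (gross): A_g = 7×0.3125 = 2.1875 in². φR_n = 0.90 × 50 × 2.1875 = 98.4 kips.
Governing: min(250.3, 179.4, 98.4) = 98.4 kips → gross-section yield.

98.4 kips (gross-section yield governs)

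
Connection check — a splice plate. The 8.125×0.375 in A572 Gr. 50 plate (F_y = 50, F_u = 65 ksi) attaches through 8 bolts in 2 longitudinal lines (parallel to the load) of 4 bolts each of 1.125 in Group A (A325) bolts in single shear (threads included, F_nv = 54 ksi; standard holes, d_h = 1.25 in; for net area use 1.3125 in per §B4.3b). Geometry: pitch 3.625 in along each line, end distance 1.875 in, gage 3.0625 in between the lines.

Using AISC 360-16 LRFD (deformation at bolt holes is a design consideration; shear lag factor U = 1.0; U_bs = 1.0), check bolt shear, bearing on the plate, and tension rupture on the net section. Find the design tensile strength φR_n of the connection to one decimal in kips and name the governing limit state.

Bolt shear: A_b = π(1.125)²/4 = 0.99402 in². φR_n = 0.75 × 54 × 0.99402 × 8 × 1 = 322.1 kips.
Bearing (0.375 in plate, F_u = 65 ksi): end bolts L_c = 1.875 − 1.25/2 = 1.25, R_n = min(1.2×1.25×0.375×65, 2.4×1.125×0.375×65) = 36.563 kips/bolt; interior L_c = 3.625 − 1.25 = 2.375, R_n = 65.813 kips/bolt. φR_n = 0.75 × (2×36.563 + 6×65.813) = 351.0 kips.
Tension rupture (net): A_n = (8.125 − 2×1.3125)×0.375 = 2.0625 in² (U = 1.0, A_e = A_n). φR_n = 0.75 × 65 × 2.0625 = 100.5 kips.
Governing: min(322.1, 351.0, 100.5) = 100.5 kips → net-section rupture.

100.5 kips (net-section rupture governs)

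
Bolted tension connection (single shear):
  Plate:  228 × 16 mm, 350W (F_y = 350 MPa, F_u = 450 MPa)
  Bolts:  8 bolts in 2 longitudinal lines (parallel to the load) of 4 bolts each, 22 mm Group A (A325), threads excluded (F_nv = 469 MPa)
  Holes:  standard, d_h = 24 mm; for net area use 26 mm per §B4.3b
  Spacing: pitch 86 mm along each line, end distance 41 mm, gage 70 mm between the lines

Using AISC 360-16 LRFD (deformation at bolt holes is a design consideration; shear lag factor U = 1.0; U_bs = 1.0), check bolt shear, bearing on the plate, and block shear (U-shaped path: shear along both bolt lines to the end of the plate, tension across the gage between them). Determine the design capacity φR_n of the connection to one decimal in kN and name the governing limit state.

1069.7 kN (bolt shear governs)

Bolt shear: A_b = π(22)²/4 = 380.13 mm². φR_n = 0.75 × 469 × 380.13 × 8 × 1 = 1069.7 kN.
Bearing (16 mm plate, F_u = 450 MPa): end bolts L_c = 41 − 24/2 = 29, R_n = min(1.2×29×16×450, 2.4×22×16×450) = 250.56 kN/bolt; interior L_c = 86 − 24 = 62, R_n = 380.16 kN/bolt. φR_n = 0.75 × (2×250.56 + 6×380.16) = 2086.6 kN.
Block shear: shear path 2×[41+3×86] = 2×299 mm, A_gv = 9568, A_nv = 2×(299 − 3.5×26)×16 = 6656 mm²; tension across gage: (70 − 1×26)×16 = 704 mm². R_n = min(0.6×450×6656, 0.6×350×9568) + 1.0×450×704 = min(1797.1, 2009.3) + 316.8 = 2113.9 kN. φR_n = 0.75 × 2113.9 = 1585.4 kN.
Governing: min(1069.7, 2086.6, 1585.4) = 1069.7 kN → bolt shear.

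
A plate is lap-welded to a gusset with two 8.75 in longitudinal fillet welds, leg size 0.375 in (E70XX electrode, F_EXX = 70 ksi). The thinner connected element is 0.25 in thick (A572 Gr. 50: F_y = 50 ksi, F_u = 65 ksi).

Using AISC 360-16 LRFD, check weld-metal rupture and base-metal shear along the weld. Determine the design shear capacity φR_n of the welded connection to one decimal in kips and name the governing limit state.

Weld metal: throat = 0.707×0.375 = 0.26513 in, L = 2×8.75 = 17.5 in. φR_n = 0.75 × 0.6 × 70 × 0.26513 × 17.5 = 146.2 kips.
Base metal shear (0.25 in plate): yield φR_n = 1.0×0.6×50×0.25×17.5 = 131.3 kips; rupture φR_n = 0.75×0.6×65×0.25×17.5 = 128.0 kips; take 128.0 kips (rupture).
Governing: min(146.2, 128.0) = 128.0 kips → base-metal shear.

128.0 kips (base-metal shear governs)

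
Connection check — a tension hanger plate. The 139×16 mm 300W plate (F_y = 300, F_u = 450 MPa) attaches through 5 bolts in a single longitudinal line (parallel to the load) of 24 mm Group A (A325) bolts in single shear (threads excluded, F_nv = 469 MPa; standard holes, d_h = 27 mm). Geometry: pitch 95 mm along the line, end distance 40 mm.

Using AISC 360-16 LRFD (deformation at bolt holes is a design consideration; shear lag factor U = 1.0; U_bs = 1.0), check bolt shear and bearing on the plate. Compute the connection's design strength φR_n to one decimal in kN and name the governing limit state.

795.6 kN (bolt shear governs)

Bolt shear: A_b = π(24)²/4 = 452.39 mm². φR_n = 0.75 × 469 × 452.39 × 5 × 1 = 795.6 kN.
Bearing (16 mm plate, F_u = 450 MPa): end bolts L_c = 40 − 27/2 = 26.5, R_n = min(1.2×26.5×16×450, 2.4×24×16×450) = 228.96 kN/bolt; interior L_c = 95 − 27 = 68, R_n = 414.72 kN/bolt. φR_n = 0.75 × (1×228.96 + 4×414.72) = 1415.9 kN.
Governing: min(795.6, 1415.9) = 795.6 kN → bolt shear.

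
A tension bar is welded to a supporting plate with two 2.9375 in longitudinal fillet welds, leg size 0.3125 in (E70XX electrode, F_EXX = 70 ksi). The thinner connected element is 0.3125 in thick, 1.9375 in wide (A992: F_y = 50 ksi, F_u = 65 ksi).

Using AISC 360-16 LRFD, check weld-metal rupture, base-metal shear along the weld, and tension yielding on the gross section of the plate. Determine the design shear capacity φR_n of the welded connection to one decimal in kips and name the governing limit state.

27.2 kips (gross-section yield governs)

Weld metal: throat = 0.707×0.3125 = 0.22094 in, L = 2×2.9375 = 5.875 in. φR_n = 0.75 × 0.6 × 70 × 0.22094 × 5.875 = 40.9 kips.
Base metal shear (0.3125 in plate): yield φR_n = 1.0×0.6×50×0.3125×5.875 = 55.1 kips; rupture φR_n = 0.75×0.6×65×0.3125×5.875 = 53.7 kips; take 53.7 kips (rupture).
Tension yield (gross): A_g = 1.9375×0.3125 = 0.60547 in². φR_n = 0.90 × 50 × 0.60547 = 27.2 kips.
Governing: min(40.9, 53.7, 27.2) = 27.2 kips → gross-section yield.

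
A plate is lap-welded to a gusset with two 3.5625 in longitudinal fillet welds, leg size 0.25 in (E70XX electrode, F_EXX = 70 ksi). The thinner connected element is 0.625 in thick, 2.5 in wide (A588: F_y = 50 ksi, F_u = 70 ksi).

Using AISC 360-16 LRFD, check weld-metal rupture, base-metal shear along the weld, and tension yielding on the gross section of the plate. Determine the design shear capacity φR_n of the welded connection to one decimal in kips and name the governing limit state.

39.7 kips (weld metal governs)

Weld metal: throat = 0.707×0.25 = 0.17675 in, L = 2×3.5625 = 7.125 in. φR_n = 0.75 × 0.6 × 70 × 0.17675 × 7.125 = 39.7 kips.
Base metal shear (0.625 in plate): yield φR_n = 1.0×0.6×50×0.625×7.125 = 133.6 kips; rupture φR_n = 0.75×0.6×70×0.625×7.125 = 140.3 kips; take 133.6 kips (yield).
Tension yield (gross): A_g = 2.5×0.625 = 1.5625 in². φR_n = 0.90 × 50 × 1.5625 = 70.3 kips.
Governing: min(39.7, 133.6, 70.3) = 39.7 kips → weld metal.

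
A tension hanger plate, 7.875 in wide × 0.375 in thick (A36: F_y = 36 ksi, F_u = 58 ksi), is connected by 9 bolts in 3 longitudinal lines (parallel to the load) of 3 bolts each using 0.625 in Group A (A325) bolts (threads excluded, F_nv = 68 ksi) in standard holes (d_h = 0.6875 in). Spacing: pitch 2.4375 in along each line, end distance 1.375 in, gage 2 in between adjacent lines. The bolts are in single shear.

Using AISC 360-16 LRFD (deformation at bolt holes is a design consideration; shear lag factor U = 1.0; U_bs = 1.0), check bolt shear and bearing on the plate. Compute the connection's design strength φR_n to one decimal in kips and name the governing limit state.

Bolt shear: A_b = π(0.625)²/4 = 0.3068 in². φR_n = 0.75 × 68 × 0.3068 × 9 × 1 = 140.8 kips.
Bearing (0.375 in plate, F_u = 58 ksi): end bolts L_c = 1.375 − 0.6875/2 = 1.03125, R_n = min(1.2×1.03125×0.375×58, 2.4×0.625×0.375×58) = 26.916 kips/bolt; interior L_c = 2.4375 − 0.6875 = 1.75, R_n = 32.625 kips/bolt. φR_n = 0.75 × (3×26.916 + 6×32.625) = 207.4 kips.
Governing: min(140.8, 207.4) = 140.8 kips → bolt shear.

140.8 kips (bolt shear governs)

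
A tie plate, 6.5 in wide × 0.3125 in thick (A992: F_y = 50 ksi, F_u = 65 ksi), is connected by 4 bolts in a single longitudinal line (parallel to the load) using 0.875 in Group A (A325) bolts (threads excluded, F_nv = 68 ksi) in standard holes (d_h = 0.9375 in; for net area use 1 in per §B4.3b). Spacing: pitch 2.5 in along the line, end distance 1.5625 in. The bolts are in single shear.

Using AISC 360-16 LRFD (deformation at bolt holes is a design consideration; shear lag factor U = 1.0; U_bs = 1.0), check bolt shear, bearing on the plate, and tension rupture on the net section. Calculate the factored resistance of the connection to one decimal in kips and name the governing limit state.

83.8 kips (net-section rupture governs)

Bolt shear: A_b = π(0.875)²/4 = 0.60132 in². φR_n = 0.75 × 68 × 0.60132 × 4 × 1 = 122.7 kips.
Bearing (0.3125 in plate, F_u = 65 ksi): end bolts L_c = 1.5625 − 0.9375/2 = 1.09375, R_n = min(1.2×1.09375×0.3125×65, 2.4×0.875×0.3125×65) = 26.66 kips/bolt; interior L_c = 2.5 − 0.9375 = 1.5625, R_n = 38.086 kips/bolt. φR_n = 0.75 × (1×26.66 + 3×38.086) = 105.7 kips.
Tension rupture (net): A_n = (6.5 − 1×1)×0.3125 = 1.7188 in² (U = 1.0, A_e = A_n). φR_n = 0.75 × 65 × 1.7188 = 83.8 kips.
Governing: min(122.7, 105.7, 83.8) = 83.8 kips → net-section rupture.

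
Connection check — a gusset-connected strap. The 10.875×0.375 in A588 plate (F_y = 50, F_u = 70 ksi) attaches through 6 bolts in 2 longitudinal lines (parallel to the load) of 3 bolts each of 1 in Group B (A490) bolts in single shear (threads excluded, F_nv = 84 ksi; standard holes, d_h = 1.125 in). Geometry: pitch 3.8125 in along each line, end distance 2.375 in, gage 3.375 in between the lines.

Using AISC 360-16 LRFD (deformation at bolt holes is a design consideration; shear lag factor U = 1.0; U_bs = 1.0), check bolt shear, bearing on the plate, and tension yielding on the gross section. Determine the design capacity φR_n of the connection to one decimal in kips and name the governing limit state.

183.5 kips (gross-section yield governs)

Bolt shear: A_b = π(1)²/4 = 0.7854 in². φR_n = 0.75 × 84 × 0.7854 × 6 × 1 = 296.9 kips.
Bearing (0.375 in plate, F_u = 70 ksi): end bolts L_c = 2.375 − 1.125/2 = 1.8125, R_n = min(1.2×1.8125×0.375×70, 2.4×1×0.375×70) = 57.094 kips/bolt; interior L_c = 3.8125 − 1.125 = 2.6875, R_n = 63 kips/bolt. φR_n = 0.75 × (2×57.094 + 4×63) = 274.6 kips.
Tension yield (gross): A_g = 10.875×0.375 = 4.0781 in². φR_n = 0.90 × 50 × 4.0781 = 183.5 kips.
Governing: min(296.9, 274.6, 183.5) = 183.5 kips → gross-section yield.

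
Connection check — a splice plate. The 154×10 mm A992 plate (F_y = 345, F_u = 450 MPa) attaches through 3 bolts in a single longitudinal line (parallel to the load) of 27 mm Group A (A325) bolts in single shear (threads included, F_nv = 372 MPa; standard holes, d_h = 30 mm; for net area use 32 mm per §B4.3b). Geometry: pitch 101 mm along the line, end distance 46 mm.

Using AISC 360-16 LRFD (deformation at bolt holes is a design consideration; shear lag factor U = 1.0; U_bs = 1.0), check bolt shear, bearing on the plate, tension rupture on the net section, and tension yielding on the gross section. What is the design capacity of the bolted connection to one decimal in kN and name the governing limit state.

Bolt shear: A_b = π(27)²/4 = 572.56 mm². φR_n = 0.75 × 372 × 572.56 × 3 × 1 = 479.2 kN.
Bearing (10 mm plate, F_u = 450 MPa): end bolts L_c = 46 − 30/2 = 31, R_n = min(1.2×31×10×450, 2.4×27×10×450) = 167.4 kN/bolt; interior L_c = 101 − 30 = 71, R_n = 291.6 kN/bolt. φR_n = 0.75 × (1×167.4 + 2×291.6) = 563.0 kN.
Tension rupture (net): A_n = (154 − 1×32)×10 = 1220 mm² (U = 1.0, A_e = A_n). φR_n = 0.75 × 450 × 1220 = 411.8 kN.
Tension yield (gross): A_g = 154×10 = 1540 mm². φR_n = 0.90 × 345 × 1540 = 478.2 kN.
Governing: min(479.2, 563.0, 411.8, 478.2) = 411.8 kN → net-section rupture.

411.8 kN (net-section rupture governs)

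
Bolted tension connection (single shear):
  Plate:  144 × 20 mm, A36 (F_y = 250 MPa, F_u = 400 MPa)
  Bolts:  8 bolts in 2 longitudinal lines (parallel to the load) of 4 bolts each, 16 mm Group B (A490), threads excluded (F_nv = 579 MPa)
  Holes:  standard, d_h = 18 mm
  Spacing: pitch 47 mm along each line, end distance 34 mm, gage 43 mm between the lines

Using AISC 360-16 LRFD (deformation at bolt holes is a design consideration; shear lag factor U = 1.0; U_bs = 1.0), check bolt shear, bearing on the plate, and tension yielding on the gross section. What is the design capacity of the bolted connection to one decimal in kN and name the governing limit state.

Bolt shear: A_b = π(16)²/4 = 201.06 mm². φR_n = 0.75 × 579 × 201.06 × 8 × 1 = 698.5 kN.
Bearing (20 mm plate, F_u = 400 MPa): end bolts L_c = 34 − 18/2 = 25, R_n = min(1.2×25×20×400, 2.4×16×20×400) = 240 kN/bolt; interior L_c = 47 − 18 = 29, R_n = 278.4 kN/bolt. φR_n = 0.75 × (2×240 + 6×278.4) = 1612.8 kN.
Tension yield (gross): A_g = 144×20 = 2880 mm². φR_n = 0.90 × 250 × 2880 = 648.0 kN.
Governing: min(698.5, 1612.8, 648.0) = 648.0 kN → gross-section yield.

648.0 kN (gross-section yield governs)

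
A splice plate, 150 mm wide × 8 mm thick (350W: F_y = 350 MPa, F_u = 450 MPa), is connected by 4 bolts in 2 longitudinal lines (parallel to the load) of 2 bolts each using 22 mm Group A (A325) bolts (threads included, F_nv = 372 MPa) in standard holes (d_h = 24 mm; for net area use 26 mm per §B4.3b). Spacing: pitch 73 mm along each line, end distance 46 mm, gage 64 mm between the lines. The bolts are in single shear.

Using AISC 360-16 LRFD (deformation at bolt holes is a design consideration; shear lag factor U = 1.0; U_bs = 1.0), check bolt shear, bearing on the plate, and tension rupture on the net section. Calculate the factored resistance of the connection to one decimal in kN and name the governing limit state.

Bolt shear: A_b = π(22)²/4 = 380.13 mm². φR_n = 0.75 × 372 × 380.13 × 4 × 1 = 424.2 kN.
Bearing (8 mm plate, F_u = 450 MPa): end bolts L_c = 46 − 24/2 = 34, R_n = min(1.2×34×8×450, 2.4×22×8×450) = 146.88 kN/bolt; interior L_c = 73 − 24 = 49, R_n = 190.08 kN/bolt. φR_n = 0.75 × (2×146.88 + 2×190.08) = 505.4 kN.
Tension rupture (net): A_n = (150 − 2×26)×8 = 784 mm² (U = 1.0, A_e = A_n). φR_n = 0.75 × 450 × 784 = 264.6 kN.
Governing: min(424.2, 505.4, 264.6) = 264.6 kN → net-section rupture.

264.6 kN (net-section rupture governs)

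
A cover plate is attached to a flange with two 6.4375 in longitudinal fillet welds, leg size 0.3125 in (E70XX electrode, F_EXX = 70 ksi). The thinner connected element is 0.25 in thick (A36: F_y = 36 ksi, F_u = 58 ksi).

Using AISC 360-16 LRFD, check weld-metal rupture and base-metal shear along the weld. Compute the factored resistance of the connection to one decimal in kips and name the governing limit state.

Weld metal: throat = 0.707×0.3125 = 0.22094 in, L = 2×6.4375 = 12.875 in. φR_n = 0.75 × 0.6 × 70 × 0.22094 × 12.875 = 89.6 kips.
Base metal shear (0.25 in plate): yield φR_n = 1.0×0.6×36×0.25×12.875 = 69.5 kips; rupture φR_n = 0.75×0.6×58×0.25×12.875 = 84.0 kips; take 69.5 kips (yield).
Governing: min(89.6, 69.5) = 69.5 kips → base-metal shear.

69.5 kips (base-metal shear governs)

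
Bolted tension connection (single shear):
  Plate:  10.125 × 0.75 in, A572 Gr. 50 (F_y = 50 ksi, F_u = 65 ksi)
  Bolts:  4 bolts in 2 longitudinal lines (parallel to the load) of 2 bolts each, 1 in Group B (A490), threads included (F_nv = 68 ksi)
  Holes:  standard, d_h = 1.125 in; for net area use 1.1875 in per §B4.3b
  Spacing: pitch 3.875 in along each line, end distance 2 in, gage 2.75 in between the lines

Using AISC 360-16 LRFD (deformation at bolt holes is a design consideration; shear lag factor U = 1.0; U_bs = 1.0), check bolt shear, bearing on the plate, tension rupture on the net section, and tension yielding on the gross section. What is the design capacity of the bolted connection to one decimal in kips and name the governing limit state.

160.2 kips (bolt shear governs)

Bolt shear: A_b = π(1)²/4 = 0.7854 in². φR_n = 0.75 × 68 × 0.7854 × 4 × 1 = 160.2 kips.
Bearing (0.75 in plate, F_u = 65 ksi): end bolts L_c = 2 − 1.125/2 = 1.4375, R_n = min(1.2×1.4375×0.75×65, 2.4×1×0.75×65) = 84.094 kips/bolt; interior L_c = 3.875 − 1.125 = 2.75, R_n = 117 kips/bolt. φR_n = 0.75 × (2×84.094 + 2×117) = 301.6 kips.
Tension rupture (net): A_n = (10.125 − 2×1.1875)×0.75 = 5.8125 in² (U = 1.0, A_e = A_n). φR_n = 0.75 × 65 × 5.8125 = 283.4 kips.
Tension yield (gross): A_g = 10.125×0.75 = 7.5938 in². φR_n = 0.90 × 50 × 7.5938 = 341.7 kips.
Governing: min(160.2, 301.6, 283.4, 341.7) = 160.2 kips → bolt shear.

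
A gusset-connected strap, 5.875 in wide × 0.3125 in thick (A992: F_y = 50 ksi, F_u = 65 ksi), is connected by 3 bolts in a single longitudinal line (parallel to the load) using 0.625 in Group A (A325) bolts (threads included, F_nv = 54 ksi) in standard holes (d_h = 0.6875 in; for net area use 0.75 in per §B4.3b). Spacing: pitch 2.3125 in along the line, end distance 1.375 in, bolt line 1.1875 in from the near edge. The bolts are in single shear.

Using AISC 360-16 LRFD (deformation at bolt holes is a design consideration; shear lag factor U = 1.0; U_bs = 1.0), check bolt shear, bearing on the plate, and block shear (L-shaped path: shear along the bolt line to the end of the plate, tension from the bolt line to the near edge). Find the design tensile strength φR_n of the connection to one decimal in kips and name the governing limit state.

37.3 kips (bolt shear governs)

Bolt shear: A_b = π(0.625)²/4 = 0.3068 in². φR_n = 0.75 × 54 × 0.3068 × 3 × 1 = 37.3 kips.
Bearing (0.3125 in plate, F_u = 65 ksi): end bolts L_c = 1.375 − 0.6875/2 = 1.03125, R_n = min(1.2×1.03125×0.3125×65, 2.4×0.625×0.3125×65) = 25.137 kips/bolt; interior L_c = 2.3125 − 0.6875 = 1.625, R_n = 30.469 kips/bolt. φR_n = 0.75 × (1×25.137 + 2×30.469) = 64.6 kips.
Block shear: shear path 1×[1.375+2×2.3125] = 1×6 in, A_gv = 1.875, A_nv = 1×(6 − 2.5×0.75)×0.3125 = 1.2891 in²; tension to near edge: (1.1875 − 0.5×0.75)×0.3125 = 0.25391 in². R_n = min(0.6×65×1.2891, 0.6×50×1.875) + 1.0×65×0.25391 = min(50.275, 56.25) + 16.504 = 66.779 kips. φR_n = 0.75 × 66.779 = 50.1 kips.
Governing: min(37.3, 64.6, 50.1) = 37.3 kips → bolt shear.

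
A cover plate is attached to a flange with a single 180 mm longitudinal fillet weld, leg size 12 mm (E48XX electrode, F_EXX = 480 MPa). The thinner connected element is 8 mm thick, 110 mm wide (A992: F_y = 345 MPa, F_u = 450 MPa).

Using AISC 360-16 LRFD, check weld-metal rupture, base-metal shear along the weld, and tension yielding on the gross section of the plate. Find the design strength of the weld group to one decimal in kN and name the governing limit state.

273.2 kN (gross-section yield governs)

Weld metal: throat = 0.707×12 = 8.484 mm, L = 180 mm. φR_n = 0.75 × 0.6 × 480 × 8.484 × 180 = 329.9 kN.
Base metal shear (8 mm plate): yield φR_n = 1.0×0.6×345×8×180 = 298.1 kN; rupture φR_n = 0.75×0.6×450×8×180 = 291.6 kN; take 291.6 kN (rupture).
Tension yield (gross): A_g = 110×8 = 880 mm². φR_n = 0.90 × 345 × 880 = 273.2 kN.
Governing: min(329.9, 291.6, 273.2) = 273.2 kN → gross-section yield.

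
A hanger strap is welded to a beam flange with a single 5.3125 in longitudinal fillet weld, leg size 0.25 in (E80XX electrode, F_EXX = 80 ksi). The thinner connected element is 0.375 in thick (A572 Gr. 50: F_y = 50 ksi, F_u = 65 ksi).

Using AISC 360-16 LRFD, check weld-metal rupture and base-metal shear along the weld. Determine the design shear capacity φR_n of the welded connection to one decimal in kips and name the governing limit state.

Weld metal: throat = 0.707×0.25 = 0.17675 in, L = 5.3125 in. φR_n = 0.75 × 0.6 × 80 × 0.17675 × 5.3125 = 33.8 kips.
Base metal shear (0.375 in plate): yield φR_n = 1.0×0.6×50×0.375×5.3125 = 59.8 kips; rupture φR_n = 0.75×0.6×65×0.375×5.3125 = 58.3 kips; take 58.3 kips (rupture).
Governing: min(33.8, 58.3) = 33.8 kips → weld metal.

33.8 kips (weld metal governs)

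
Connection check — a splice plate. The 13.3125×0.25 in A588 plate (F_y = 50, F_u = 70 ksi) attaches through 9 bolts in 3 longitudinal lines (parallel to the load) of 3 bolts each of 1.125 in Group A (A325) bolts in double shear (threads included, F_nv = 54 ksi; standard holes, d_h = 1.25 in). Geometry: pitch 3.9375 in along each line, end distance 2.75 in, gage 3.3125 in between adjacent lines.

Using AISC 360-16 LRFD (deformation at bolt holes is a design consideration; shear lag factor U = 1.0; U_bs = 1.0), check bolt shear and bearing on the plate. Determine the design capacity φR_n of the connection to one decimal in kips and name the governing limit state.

313.0 kips (bearing governs)

Bolt shear: A_b = π(1.125)²/4 = 0.99402 in². φR_n = 0.75 × 54 × 0.99402 × 9 × 2 = 724.6 kips.
Bearing (0.25 in plate, F_u = 70 ksi): end bolts L_c = 2.75 − 1.25/2 = 2.125, R_n = min(1.2×2.125×0.25×70, 2.4×1.125×0.25×70) = 44.625 kips/bolt; interior L_c = 3.9375 − 1.25 = 2.6875, R_n = 47.25 kips/bolt. φR_n = 0.75 × (3×44.625 + 6×47.25) = 313.0 kips.
Governing: min(724.6, 313.0) = 313.0 kips → bearing.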